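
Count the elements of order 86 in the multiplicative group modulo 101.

φ(101) = 101 − 1 = 100 = 2^2 · 5^2.
In a cyclic group of order 100, there are φ(d) elements of order d for each divisor d of 100, and zero for non-divisors.
86 does not divide 100, so no element of (Z/101Z)^× has order 86.

0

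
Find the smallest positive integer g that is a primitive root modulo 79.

3

φ(79) = 79 − 1 = 78 = 2 · 3 · 13.
Test candidates g = 2, 3, … against the prime factors q ∈ {2, 3, 13} of φ(79): g is a generator iff g^(78/q) ≢ 1 for every such q.
g = 2: 2^39 ≡ 1 — hits 1, so not a primitive root.
g = 3: 3^39 ≡ 78; 3^26 ≡ 23; 3^6 ≡ 18 — none is 1, so 3 is a primitive root.
Hence the least primitive root of 79 is 3.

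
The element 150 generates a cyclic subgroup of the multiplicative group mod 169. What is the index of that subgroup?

13

By Lagrange's theorem, ord_169(150) divides φ(169) = φ(13^2) = 13·(13−1) = 156 = 2^2 · 3 · 13.
Divisors of 156: 1, 2, 3, 4, 6, 12, 13, 26, 39, 52, 78, 156.
Compute 150^d (mod 169) for the divisors d until we hit 1:
150^1 ≡ 150
150^2 ≡ 23
150^3 ≡ 70
150^4 ≡ 22
150^6 ≡ 168
150^12 ≡ 1
The order of 150 is 12, so the subgroup it generates has 12 elements.
[(Z/169Z)^× : ⟨150⟩] = 156/12 = 13.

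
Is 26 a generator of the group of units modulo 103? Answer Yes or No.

No

φ(103) = 103 − 1 = 102 = 2 · 3 · 17.
An element g generates (Z/103Z)^× iff g^(102/q) ≢ 1 (mod 103) for each prime q ∈ {2, 3, 17}.
26^51 ≡ 1 (mod 103)  [q = 2: ≡ 1 ✗]
26^34 ≡ 46 (mod 103)  [q = 3: ≢ 1 ✓]
26^6 ≡ 30 (mod 103)  [q = 17: ≢ 1 ✓]
26^51 ≡ 1 shows ord(26) | 51, strictly less than φ(103); not a primitive root.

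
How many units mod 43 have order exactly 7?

6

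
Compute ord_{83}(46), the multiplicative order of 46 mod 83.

By Lagrange's theorem, ord_83(46) divides φ(83) = 83 − 1 = 82 = 2 · 41.
Divisors of 82: 1, 2, 41, 82.
Evaluate successive powers at the divisors of 82:
46^1 ≡ 46 (mod 83)
46^2 ≡ 41 (mod 83)
46^41 ≡ 82 (mod 83)
46^82 ≡ 1 (mod 83) ✓
The smallest such exponent is 82, so the order of 46 is 82.

82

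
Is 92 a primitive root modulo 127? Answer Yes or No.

Yes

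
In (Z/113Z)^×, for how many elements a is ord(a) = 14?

6

φ(113) = 113 − 1 = 112 = 2^4 · 7.
In a cyclic group of order 112, there are φ(d) elements of order d for each divisor d of 112, and zero for non-divisors.
14 = 2 · 7 divides 112, and φ(14) = 6.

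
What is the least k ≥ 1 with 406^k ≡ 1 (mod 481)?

By Lagrange's theorem, ord_481(406) divides φ(481) = φ(13·37) = (13−1)·(37−1) = 12·36 = 432 = 2^4 · 3^3.
Divisors of 432: 1, 2, 3, 4, 6, 8, 9, 12, 16, 18, 24, 27, 36, 48, 54, 72, 108, 144, 216, 432.
Compute 406^d (mod 481) for the divisors d until we hit 1:
406^1 ≡ 406 (mod 481)
406^2 ≡ 334 (mod 481)
406^3 ≡ 443 (mod 481)
406^4 ≡ 445 (mod 481)
406^6 ≡ 1 (mod 481) ✓
Hence ord(406) = 6.

6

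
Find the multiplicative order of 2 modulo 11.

ord(2) | φ(11) = 11 − 1 = 10 = 2 · 5.
Divisors of 10: 1, 2, 5, 10.
Test each divisor d:
2^1 ≡ 2
2^2 ≡ 4
2^5 ≡ 10
2^10 ≡ 1
The smallest such exponent is 10, so the order of 2 is 10.

10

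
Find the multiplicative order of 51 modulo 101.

100

By Lagrange's theorem, ord_101(51) divides φ(101) = 101 − 1 = 100 = 2^2 · 5^2.
Divisors of 100: 1, 2, 4, 5, 10, 20, 25, 50, 100.
Test each divisor d:
51^1 ≡ 51
51^2 ≡ 76
51^4 ≡ 19
51^5 ≡ 60
51^10 ≡ 65
51^20 ≡ 84
51^25 ≡ 91
51^50 ≡ 100
51^100 ≡ 1
The smallest such exponent is 100, so the order of 51 is 100.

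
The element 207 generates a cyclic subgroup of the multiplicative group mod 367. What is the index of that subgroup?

2

Since 207 ∈ (Z/367Z)^×, its order divides φ(367) = 367 − 1 = 366 = 2 · 3 · 61.
Divisors of 366: 1, 2, 3, 6, 61, 122, 183, 366.
Compute 207^d (mod 367) for the divisors d until we hit 1:
207^1 ≡ 207 (mod 367)
207^2 ≡ 277 (mod 367)
207^3 ≡ 87 (mod 367)
207^6 ≡ 229 (mod 367)
207^61 ≡ 283 (mod 367)
207^122 ≡ 83 (mod 367)
207^183 ≡ 1 (mod 367) ✓
The order of 207 is 183, so the subgroup it generates has 183 elements.
[(Z/367Z)^× : ⟨207⟩] = 366/183 = 2.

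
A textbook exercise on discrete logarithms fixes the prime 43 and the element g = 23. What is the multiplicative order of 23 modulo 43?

21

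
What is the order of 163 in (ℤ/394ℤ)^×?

98

By Lagrange's theorem, ord_394(163) divides φ(394) = φ(2)·φ(197) = 1·196 = 196 = 2^2 · 7^2.
Divisors of 196: 1, 2, 4, 7, 14, 28, 49, 98, 196.
Evaluate successive powers at the divisors of 196:
163^1 ≡ 163 (mod 394)
163^2 ≡ 171 (mod 394)
163^4 ≡ 85 (mod 394)
163^7 ≡ 83 (mod 394)
163^14 ≡ 191 (mod 394)
163^28 ≡ 233 (mod 394)
163^49 ≡ 393 (mod 394)
163^98 ≡ 1 (mod 394) ✓
Therefore the multiplicative order of 163 modulo 394 is 98.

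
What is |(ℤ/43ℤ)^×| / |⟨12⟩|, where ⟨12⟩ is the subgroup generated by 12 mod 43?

ord(12) | φ(43) = 43 − 1 = 42 = 2 · 3 · 7.
Divisors of 42: 1, 2, 3, 6, 7, 14, 21, 42.
Check 12^d mod 43 for each divisor in increasing order:
12^1 ≡ 12 (mod 43)
12^2 ≡ 15 (mod 43)
12^3 ≡ 8 (mod 43)
12^6 ≡ 21 (mod 43)
12^7 ≡ 37 (mod 43)
12^14 ≡ 36 (mod 43)
12^21 ≡ 42 (mod 43)
12^42 ≡ 1 (mod 43) ✓
So ord_43(12) = 42, hence |⟨12⟩| = 42.
[(Z/43Z)^× : ⟨12⟩] = 42/42 = 1.

1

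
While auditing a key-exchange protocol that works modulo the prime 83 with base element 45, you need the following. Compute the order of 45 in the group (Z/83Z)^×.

82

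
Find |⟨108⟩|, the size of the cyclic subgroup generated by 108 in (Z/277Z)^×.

46

Since 108 ∈ (Z/277Z)^×, its order divides φ(277) = 277 − 1 = 276 = 2^2 · 3 · 23.
Divisors of 276: 1, 2, 3, 4, 6, 12, 23, 46, 69, 92, 138, 276.
Evaluate successive powers at the divisors of 276:
108^1 ≡ 108
108^2 ≡ 30
108^3 ≡ 193
108^4 ≡ 69
108^6 ≡ 131
108^12 ≡ 264
108^23 ≡ 276
108^46 ≡ 1
The smallest such exponent is 46, so the order of 108 is 46.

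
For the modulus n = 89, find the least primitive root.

3

φ(89) = 89 − 1 = 88 = 2^3 · 11.
g is a primitive root iff g^(88/q) ≢ 1 (mod 89) for each prime q ∈ {2, 11}.
g = 2: 2^44 ≡ 1 — hits 1, so not a primitive root.
g = 3: 3^44 ≡ 88; 3^8 ≡ 64 — none is 1, so 3 is a primitive root.
So 3 is the smallest generator of (Z/89Z)^×.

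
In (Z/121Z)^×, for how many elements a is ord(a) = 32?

0

φ(121) = φ(11^2) = 11·(11−1) = 110 = 2 · 5 · 11.
(Z/121Z)^× is cyclic (|G| = 110); a cyclic group of order m has exactly φ(d) elements of each order d | m, and none otherwise.
Since 32 ∤ 110, the count is 0.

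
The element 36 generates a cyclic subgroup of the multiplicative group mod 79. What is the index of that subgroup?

2

Since 36 ∈ (Z/79Z)^×, its order divides φ(79) = 79 − 1 = 78 = 2 · 3 · 13.
Divisors of 78: 1, 2, 3, 6, 13, 26, 39, 78.
Check 36^d mod 79 for each divisor in increasing order:
36^1 ≡ 36
36^2 ≡ 32
36^3 ≡ 46
36^6 ≡ 62
36^13 ≡ 55
36^26 ≡ 23
36^39 ≡ 1
Thus |⟨36⟩| = ord(36) = 39.
[(Z/79Z)^× : ⟨36⟩] = 78/39 = 2.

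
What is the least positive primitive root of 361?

2

φ(361) = φ(19^2) = 19·(19−1) = 342 = 2 · 3^2 · 19.
Test candidates g = 2, 3, … against the prime factors q ∈ {2, 3, 19} of φ(361): g is a generator iff g^(342/q) ≢ 1 for every such q.
g = 2: 2^171 ≡ 360; 2^114 ≡ 292; 2^18 ≡ 58 — none is 1, so 2 is a primitive root.
So 2 is the smallest generator of (Z/361Z)^×.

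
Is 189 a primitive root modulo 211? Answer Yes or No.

No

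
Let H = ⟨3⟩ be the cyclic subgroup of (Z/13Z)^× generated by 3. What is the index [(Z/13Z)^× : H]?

4

Since 3 ∈ (Z/13Z)^×, its order divides φ(13) = 13 − 1 = 12 = 2^2 · 3.
Divisors of 12: 1, 2, 3, 4, 6, 12.
Test each divisor d:
3^1 ≡ 3 (mod 13)
3^2 ≡ 9 (mod 13)
3^3 ≡ 1 (mod 13) ✓
Thus |⟨3⟩| = ord(3) = 3.
[(Z/13Z)^× : ⟨3⟩] = 12/3 = 4.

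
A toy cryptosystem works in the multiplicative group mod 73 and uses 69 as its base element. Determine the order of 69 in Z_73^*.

18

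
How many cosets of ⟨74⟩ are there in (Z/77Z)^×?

2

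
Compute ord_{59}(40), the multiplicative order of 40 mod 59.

The order of 40 must divide φ(59) = 59 − 1 = 58 = 2 · 29.
Divisors of 58: 1, 2, 29, 58.
Test each divisor d:
40^1 ≡ 40 (mod 59)
40^2 ≡ 7 (mod 59)
40^29 ≡ 58 (mod 59)
40^58 ≡ 1 (mod 59) ✓
So ord_59(40) = 58.

58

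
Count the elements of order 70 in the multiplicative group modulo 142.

24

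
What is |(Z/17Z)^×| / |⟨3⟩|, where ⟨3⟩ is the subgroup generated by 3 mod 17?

ord(3) | φ(17) = 17 − 1 = 16 = 2^4.
Divisors of 16: 1, 2, 4, 8, 16.
Compute 3^d (mod 17) for the divisors d until we hit 1:
3^1 ≡ 3
3^2 ≡ 9
3^4 ≡ 13
3^8 ≡ 16
3^16 ≡ 1
So ord_17(3) = 16, hence |⟨3⟩| = 16.
[(Z/17Z)^× : ⟨3⟩] = 16/16 = 1.

1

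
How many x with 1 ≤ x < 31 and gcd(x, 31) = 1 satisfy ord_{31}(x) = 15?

8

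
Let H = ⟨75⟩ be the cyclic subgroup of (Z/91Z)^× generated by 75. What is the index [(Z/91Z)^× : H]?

12

ord(75) | φ(91) = φ(7·13) = (7−1)·(13−1) = 6·12 = 72 = 2^3 · 3^2.
Divisors of 72: 1, 2, 3, 4, 6, 8, 9, 12, 18, 24, 36, 72.
Test each divisor d:
75^1 ≡ 75 (mod 91)
75^2 ≡ 74 (mod 91)
75^3 ≡ 90 (mod 91)
75^4 ≡ 16 (mod 91)
75^6 ≡ 1 (mod 91) ✓
Thus |⟨75⟩| = ord(75) = 6.
[(Z/91Z)^× : ⟨75⟩] = 72/6 = 12.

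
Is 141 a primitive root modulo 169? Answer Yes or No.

Yes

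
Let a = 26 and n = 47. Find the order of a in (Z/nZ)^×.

ord(26) | φ(47) = 47 − 1 = 46 = 2 · 23.
Divisors of 46: 1, 2, 23, 46.
Evaluate successive powers at the divisors of 46:
26^1 ≡ 26 (mod 47)
26^2 ≡ 18 (mod 47)
26^23 ≡ 46 (mod 47)
26^46 ≡ 1 (mod 47) ✓
The smallest such exponent is 46, so the order of 26 is 46.

46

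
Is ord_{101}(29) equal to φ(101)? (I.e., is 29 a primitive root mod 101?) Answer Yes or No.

Yes

φ(101) = 101 − 1 = 100 = 2^2 · 5^2.
29 is a primitive root mod 101 iff 29^(φ(101)/q) ≢ 1 for every prime q | φ(101), i.e. q ∈ {2, 5}.
29^50 ≡ 100 (mod 101)  [q = 2: ≢ 1 ✓]
29^20 ≡ 95 (mod 101)  [q = 5: ≢ 1 ✓]
Every test exponent gives a nontrivial residue, hence 29 generates the full group.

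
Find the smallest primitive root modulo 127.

3

φ(127) = 127 − 1 = 126 = 2 · 3^2 · 7.
Test candidates g = 2, 3, … against the prime factors q ∈ {2, 3, 7} of φ(127): g is a generator iff g^(126/q) ≢ 1 for every such q.
g = 2: 2^63 ≡ 1 — hits 1, so not a primitive root.
g = 3: 3^63 ≡ 126; 3^42 ≡ 107; 3^18 ≡ 4 — none is 1, so 3 is a primitive root.
Hence the least primitive root of 127 is 3.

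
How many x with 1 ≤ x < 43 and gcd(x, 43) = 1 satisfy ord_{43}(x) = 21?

12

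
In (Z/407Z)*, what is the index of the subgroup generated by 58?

4

Since 58 ∈ (Z/407Z)^×, its order divides φ(407) = φ(11·37) = (11−1)·(37−1) = 10·36 = 360 = 2^3 · 3^2 · 5.
Divisors of 360: 1, 2, 3, 4, 5, 6, 8, 9, 10, 12, 15, 18, 20, 24, 30, 36, 40, 45, 60, 72, 90, 120, 180, 360.
Check 58^d mod 407 for each divisor in increasing order:
58^1 ≡ 58 (mod 407)
58^2 ≡ 108 (mod 407)
58^3 ≡ 159 (mod 407)
58^4 ≡ 268 (mod 407)
58^5 ≡ 78 (mod 407)
58^6 ≡ 47 (mod 407)
58^8 ≡ 192 (mod 407)
58^9 ≡ 147 (mod 407)
58^10 ≡ 386 (mod 407)
58^12 ≡ 174 (mod 407)
58^15 ≡ 397 (mod 407)
58^18 ≡ 38 (mod 407)
58^20 ≡ 34 (mod 407)
58^24 ≡ 158 (mod 407)
58^30 ≡ 100 (mod 407)
58^36 ≡ 223 (mod 407)
58^40 ≡ 342 (mod 407)
58^45 ≡ 221 (mod 407)
58^60 ≡ 232 (mod 407)
58^72 ≡ 75 (mod 407)
58^90 ≡ 1 (mod 407) ✓
The order of 58 is 90, so the subgroup it generates has 90 elements.
Index = |(Z/407Z)^×| / |⟨58⟩| = 360 / 90 = 4.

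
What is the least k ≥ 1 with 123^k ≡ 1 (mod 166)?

The order of 123 must divide φ(166) = φ(2)·φ(83) = 1·82 = 82 = 2 · 41.
Divisors of 82: 1, 2, 41, 82.
Compute 123^d (mod 166) for the divisors d until we hit 1:
123^1 ≡ 123 (mod 166)
123^2 ≡ 23 (mod 166)
123^41 ≡ 1 (mod 166) ✓
Therefore the multiplicative order of 123 modulo 166 is 41.

41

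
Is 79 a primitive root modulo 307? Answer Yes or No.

φ(307) = 307 − 1 = 306 = 2 · 3^2 · 17.
An element g generates (Z/307Z)^× iff g^(306/q) ≢ 1 (mod 307) for each prime q ∈ {2, 3, 17}.
79^153 ≡ 1 (mod 307)  [q = 2: ≡ 1 ✗]
79^102 ≡ 1 (mod 307)  [q = 3: ≡ 1 ✗]
79^18 ≡ 115 (mod 307)  [q = 17: ≢ 1 ✓]
The check at q = 2 fails, so 79 generates a proper subgroup.

No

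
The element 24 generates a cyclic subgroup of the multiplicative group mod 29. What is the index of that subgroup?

4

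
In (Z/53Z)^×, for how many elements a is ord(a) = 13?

12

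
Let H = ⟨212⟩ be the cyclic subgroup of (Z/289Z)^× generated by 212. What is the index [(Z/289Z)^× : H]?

2

Since 212 ∈ (Z/289Z)^×, its order divides φ(289) = φ(17^2) = 17·(17−1) = 272 = 2^4 · 17.
Divisors of 272: 1, 2, 4, 8, 16, 17, 34, 68, 136, 272.
Test each divisor d:
212^1 ≡ 212 (mod 289)
212^2 ≡ 149 (mod 289)
212^4 ≡ 237 (mod 289)
212^8 ≡ 103 (mod 289)
212^16 ≡ 205 (mod 289)
212^17 ≡ 110 (mod 289)
212^34 ≡ 251 (mod 289)
212^68 ≡ 288 (mod 289)
212^136 ≡ 1 (mod 289) ✓
Thus |⟨212⟩| = ord(212) = 136.
Index = |(Z/289Z)^×| / |⟨212⟩| = 272 / 136 = 2.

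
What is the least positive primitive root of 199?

φ(199) = 199 − 1 = 198 = 2 · 3^2 · 11.
g is a primitive root iff g^(198/q) ≢ 1 (mod 199) for each prime q ∈ {2, 3, 11}.
g = 2: 2^99 ≡ 1 — hits 1, so not a primitive root.
g = 3: 3^99 ≡ 198; 3^66 ≡ 106; 3^18 ≡ 125 — none is 1, so 3 is a primitive root.
So 3 is the smallest generator of (Z/199Z)^×.

3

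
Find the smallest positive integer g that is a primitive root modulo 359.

φ(359) = 359 − 1 = 358 = 2 · 179.
Test candidates g = 2, 3, … against the prime factors q ∈ {2, 179} of φ(359): g is a generator iff g^(358/q) ≢ 1 for every such q.
g = 2: 2^179 ≡ 1 — hits 1, so not a primitive root.
g = 3: 3^179 ≡ 1 — hits 1, so not a primitive root.
g = 4: 4^179 ≡ 1 — hits 1, so not a primitive root.
g = 5: 5^179 ≡ 1 — hits 1, so not a primitive root.
g = 6: 6^179 ≡ 1 — hits 1, so not a primitive root.
g = 7: 7^179 ≡ 358; 7^2 ≡ 49 — none is 1, so 7 is a primitive root.
Hence the least primitive root of 359 is 7.

7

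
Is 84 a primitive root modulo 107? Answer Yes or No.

φ(107) = 107 − 1 = 106 = 2 · 53.
It suffices to check that the order of 84 is not a proper divisor of 106: compute 84^(106/q) for q ∈ {2, 53}.
84^53 ≡ 106 (mod 107)  [q = 2: ≢ 1 ✓]
84^2 ≡ 101 (mod 107)  [q = 53: ≢ 1 ✓]
All checks pass, so 84 has order 106 and is a primitive root modulo 107.

Yes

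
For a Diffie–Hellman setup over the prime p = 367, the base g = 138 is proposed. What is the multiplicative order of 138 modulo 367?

ord(138) | φ(367) = 367 − 1 = 366 = 2 · 3 · 61.
Divisors of 366: 1, 2, 3, 6, 61, 122, 183, 366.
Test each divisor d:
138^1 ≡ 138 (mod 367)
138^2 ≡ 327 (mod 367)
138^3 ≡ 352 (mod 367)
138^6 ≡ 225 (mod 367)
138^61 ≡ 366 (mod 367)
138^122 ≡ 1 (mod 367) ✓
The smallest such exponent is 122, so the order of 138 is 122.

122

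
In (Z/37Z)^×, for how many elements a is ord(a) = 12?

4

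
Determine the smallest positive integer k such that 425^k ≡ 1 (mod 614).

153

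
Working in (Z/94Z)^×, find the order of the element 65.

23

The order of 65 must divide φ(94) = φ(2)·φ(47) = 1·46 = 46 = 2 · 23.
Divisors of 46: 1, 2, 23, 46.
Compute 65^d (mod 94) for the divisors d until we hit 1:
65^1 ≡ 65 (mod 94)
65^2 ≡ 89 (mod 94)
65^23 ≡ 1 (mod 94) ✓
The smallest such exponent is 23, so the order of 65 is 23.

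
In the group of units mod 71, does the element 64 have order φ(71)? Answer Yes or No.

No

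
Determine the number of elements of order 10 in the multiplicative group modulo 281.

φ(281) = 281 − 1 = 280 = 2^3 · 5 · 7.
In a cyclic group of order 280, there are φ(d) elements of order d for each divisor d of 280, and zero for non-divisors.
10 = 2 · 5 divides 280, and φ(10) = 4.

4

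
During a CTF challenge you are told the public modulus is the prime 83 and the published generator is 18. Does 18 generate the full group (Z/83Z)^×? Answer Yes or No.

Yes

φ(83) = 83 − 1 = 82 = 2 · 41.
Test 18^(82/q) mod 83 for each prime factor q of 82:
18^41 ≡ 82 (mod 83)  [q = 2: ≢ 1 ✓]
18^2 ≡ 75 (mod 83)  [q = 41: ≢ 1 ✓]
All checks pass, so 18 has order 82 and is a primitive root modulo 83.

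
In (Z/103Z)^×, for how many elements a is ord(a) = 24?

φ(103) = 103 − 1 = 102 = 2 · 3 · 17.
(Z/103Z)^× is cyclic (|G| = 102); a cyclic group of order m has exactly φ(d) elements of each order d | m, and none otherwise.
Here 102 is not a multiple of 24, so there are no elements of order 24.

0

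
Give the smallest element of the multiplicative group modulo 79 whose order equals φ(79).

3

φ(79) = 79 − 1 = 78 = 2 · 3 · 13.
g is a primitive root iff g^(78/q) ≢ 1 (mod 79) for each prime q ∈ {2, 3, 13}.
g = 2: 2^39 ≡ 1 — hits 1, so not a primitive root.
g = 3: 3^39 ≡ 78; 3^26 ≡ 23; 3^6 ≡ 18 — none is 1, so 3 is a primitive root.
The smallest primitive root modulo 79 is 3.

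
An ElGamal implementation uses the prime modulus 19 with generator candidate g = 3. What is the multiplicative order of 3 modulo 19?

The order of 3 must divide φ(19) = 19 − 1 = 18 = 2 · 3^2.
Divisors of 18: 1, 2, 3, 6, 9, 18.
Compute 3^d (mod 19) for the divisors d until we hit 1:
3^1 ≡ 3 (mod 19)
3^2 ≡ 9 (mod 19)
3^3 ≡ 8 (mod 19)
3^6 ≡ 7 (mod 19)
3^9 ≡ 18 (mod 19)
3^18 ≡ 1 (mod 19) ✓
The smallest such exponent is 18, so the order of 3 is 18.

18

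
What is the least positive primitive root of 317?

φ(317) = 317 − 1 = 316 = 2^2 · 79.
Test candidates g = 2, 3, … against the prime factors q ∈ {2, 79} of φ(317): g is a generator iff g^(316/q) ≢ 1 for every such q.
g = 2: 2^158 ≡ 316; 2^4 ≡ 16 — none is 1, so 2 is a primitive root.
The smallest primitive root modulo 317 is 2.

2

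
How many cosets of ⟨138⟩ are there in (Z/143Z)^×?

6

By Lagrange's theorem, ord_143(138) divides φ(143) = φ(11·13) = (11−1)·(13−1) = 10·12 = 120 = 2^3 · 3 · 5.
Divisors of 120: 1, 2, 3, 4, 5, 6, 8, 10, 12, 15, 20, 24, 30, 40, 60, 120.
Check 138^d mod 143 for each divisor in increasing order:
138^1 ≡ 138
138^2 ≡ 25
138^3 ≡ 18
138^4 ≡ 53
138^5 ≡ 21
138^6 ≡ 38
138^8 ≡ 92
138^10 ≡ 12
138^12 ≡ 14
138^15 ≡ 109
138^20 ≡ 1
So ord_143(138) = 20, hence |⟨138⟩| = 20.
Index = |(Z/143Z)^×| / |⟨138⟩| = 120 / 20 = 6.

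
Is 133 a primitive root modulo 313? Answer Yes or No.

No

φ(313) = 313 − 1 = 312 = 2^3 · 3 · 13.
133 is a primitive root mod 313 iff 133^(φ(313)/q) ≢ 1 for every prime q | φ(313), i.e. q ∈ {2, 3, 13}.
133^156 ≡ 312 (mod 313)  [q = 2: ≢ 1 ✓]
133^104 ≡ 1 (mod 313)  [q = 3: ≡ 1 ✗]
133^24 ≡ 249 (mod 313)  [q = 13: ≢ 1 ✓]
133^104 ≡ 1 shows ord(133) | 104, strictly less than φ(313); not a primitive root.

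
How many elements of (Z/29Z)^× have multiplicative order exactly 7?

φ(29) = 29 − 1 = 28 = 2^2 · 7.
(Z/29Z)^× is cyclic (|G| = 28); a cyclic group of order m has exactly φ(d) elements of each order d | m, and none otherwise.
7 | 28, and φ(7) = 7 − 1 = 6.

6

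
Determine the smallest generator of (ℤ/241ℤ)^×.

φ(241) = 241 − 1 = 240 = 2^4 · 3 · 5.
Test candidates g = 2, 3, … against the prime factors q ∈ {2, 3, 5} of φ(241): g is a generator iff g^(240/q) ≢ 1 for every such q.
g = 2: 2^120 ≡ 1 — hits 1, so not a primitive root.
g = 3: 3^120 ≡ 1 — hits 1, so not a primitive root.
g = 4: 4^120 ≡ 1 — hits 1, so not a primitive root.
g = 5: 5^120 ≡ 1 — hits 1, so not a primitive root.
g = 6: 6^120 ≡ 1 — hits 1, so not a primitive root.
g = 7: 7^120 ≡ 240; 7^80 ≡ 15; 7^48 ≡ 91 — none is 1, so 7 is a primitive root.
So 7 is the smallest generator of (Z/241Z)^×.

7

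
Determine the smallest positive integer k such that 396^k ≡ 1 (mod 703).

9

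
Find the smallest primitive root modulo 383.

5

φ(383) = 383 − 1 = 382 = 2 · 191.
Test candidates g = 2, 3, … against the prime factors q ∈ {2, 191} of φ(383): g is a generator iff g^(382/q) ≢ 1 for every such q.
g = 2: 2^191 ≡ 1 — hits 1, so not a primitive root.
g = 3: 3^191 ≡ 1 — hits 1, so not a primitive root.
g = 4: 4^191 ≡ 1 — hits 1, so not a primitive root.
g = 5: 5^191 ≡ 382; 5^2 ≡ 25 — none is 1, so 5 is a primitive root.
The smallest primitive root modulo 383 is 5.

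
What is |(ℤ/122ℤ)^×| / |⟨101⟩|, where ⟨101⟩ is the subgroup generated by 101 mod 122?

5

Since 101 ∈ (Z/122Z)^×, its order divides φ(122) = φ(2)·φ(61) = 1·60 = 60 = 2^2 · 3 · 5.
Divisors of 60: 1, 2, 3, 4, 5, 6, 10, 12, 15, 20, 30, 60.
Compute 101^d (mod 122) for the divisors d until we hit 1:
101^1 ≡ 101 (mod 122)
101^2 ≡ 75 (mod 122)
101^3 ≡ 11 (mod 122)
101^4 ≡ 13 (mod 122)
101^5 ≡ 93 (mod 122)
101^6 ≡ 121 (mod 122)
101^10 ≡ 109 (mod 122)
101^12 ≡ 1 (mod 122) ✓
So ord_122(101) = 12, hence |⟨101⟩| = 12.
Index = |(Z/122Z)^×| / |⟨101⟩| = 60 / 12 = 5.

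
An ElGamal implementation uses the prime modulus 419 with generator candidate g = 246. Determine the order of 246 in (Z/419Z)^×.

418

The order of 246 must divide φ(419) = 419 − 1 = 418 = 2 · 11 · 19.
Divisors of 418: 1, 2, 11, 19, 22, 38, 209, 418.
Test each divisor d:
246^1 ≡ 246 (mod 419)
246^2 ≡ 180 (mod 419)
246^11 ≡ 211 (mod 419)
246^19 ≡ 290 (mod 419)
246^22 ≡ 107 (mod 419)
246^38 ≡ 300 (mod 419)
246^209 ≡ 418 (mod 419)
246^418 ≡ 1 (mod 419) ✓
Hence ord(246) = 418.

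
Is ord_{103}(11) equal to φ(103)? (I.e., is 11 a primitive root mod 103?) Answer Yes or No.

Yes

φ(103) = 103 − 1 = 102 = 2 · 3 · 17.
An element g generates (Z/103Z)^× iff g^(102/q) ≢ 1 (mod 103) for each prime q ∈ {2, 3, 17}.
11^51 ≡ 102 (mod 103)  [q = 2: ≢ 1 ✓]
11^34 ≡ 56 (mod 103)  [q = 3: ≢ 1 ✓]
11^6 ≡ 64 (mod 103)  [q = 17: ≢ 1 ✓]
All checks pass, so 11 has order 102 and is a primitive root modulo 103.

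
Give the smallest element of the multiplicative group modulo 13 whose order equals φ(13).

φ(13) = 13 − 1 = 12 = 2^2 · 3.
Test candidates g = 2, 3, … against the prime factors q ∈ {2, 3} of φ(13): g is a generator iff g^(12/q) ≢ 1 for every such q.
g = 2: 2^6 ≡ 12; 2^4 ≡ 3 — none is 1, so 2 is a primitive root.
So 2 is the smallest generator of (Z/13Z)^×.

2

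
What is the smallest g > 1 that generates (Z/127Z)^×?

φ(127) = 127 − 1 = 126 = 2 · 3^2 · 7.
g is a primitive root iff g^(126/q) ≢ 1 (mod 127) for each prime q ∈ {2, 3, 7}.
g = 2: 2^63 ≡ 1 — hits 1, so not a primitive root.
g = 3: 3^63 ≡ 126; 3^42 ≡ 107; 3^18 ≡ 4 — none is 1, so 3 is a primitive root.
The smallest primitive root modulo 127 is 3.

3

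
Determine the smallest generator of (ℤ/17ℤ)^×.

3

φ(17) = 17 − 1 = 16 = 2^4.
g is a primitive root iff g^(16/q) ≢ 1 (mod 17) for each prime q ∈ {2}.
g = 2: 2^8 ≡ 1 — hits 1, so not a primitive root.
g = 3: 3^8 ≡ 16 — none is 1, so 3 is a primitive root.
Hence the least primitive root of 17 is 3.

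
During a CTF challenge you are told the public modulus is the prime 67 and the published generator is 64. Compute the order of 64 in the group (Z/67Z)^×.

11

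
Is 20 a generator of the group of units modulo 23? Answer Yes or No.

Yes

φ(23) = 23 − 1 = 22 = 2 · 11.
An element g generates (Z/23Z)^× iff g^(22/q) ≢ 1 (mod 23) for each prime q ∈ {2, 11}.
20^11 ≡ 22 (mod 23)  [q = 2: ≢ 1 ✓]
20^2 ≡ 9 (mod 23)  [q = 11: ≢ 1 ✓]
Every test exponent gives a nontrivial residue, hence 20 generates the full group.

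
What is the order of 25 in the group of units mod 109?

27

By Lagrange's theorem, ord_109(25) divides φ(109) = 109 − 1 = 108 = 2^2 · 3^3.
Divisors of 108: 1, 2, 3, 4, 6, 9, 12, 18, 27, 36, 54, 108.
Check 25^d mod 109 for each divisor in increasing order:
25^1 ≡ 25 (mod 109)
25^2 ≡ 80 (mod 109)
25^3 ≡ 38 (mod 109)
25^4 ≡ 78 (mod 109)
25^6 ≡ 27 (mod 109)
25^9 ≡ 45 (mod 109)
25^12 ≡ 75 (mod 109)
25^18 ≡ 63 (mod 109)
25^27 ≡ 1 (mod 109) ✓
Therefore the multiplicative order of 25 modulo 109 is 27.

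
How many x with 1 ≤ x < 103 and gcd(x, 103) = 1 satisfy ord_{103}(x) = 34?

16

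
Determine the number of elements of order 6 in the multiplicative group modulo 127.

2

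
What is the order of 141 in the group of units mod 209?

ord(141) | φ(209) = φ(11·19) = (11−1)·(19−1) = 10·18 = 180 = 2^2 · 3^2 · 5.
Divisors of 180: 1, 2, 3, 4, 5, 6, 9, 10, 12, 15, 18, 20, 30, 36, 45, 60, 90, 180.
Compute 141^d (mod 209) for the divisors d until we hit 1:
141^1 ≡ 141 (mod 209)
141^2 ≡ 26 (mod 209)
141^3 ≡ 113 (mod 209)
141^4 ≡ 49 (mod 209)
141^5 ≡ 12 (mod 209)
141^6 ≡ 20 (mod 209)
141^9 ≡ 170 (mod 209)
141^10 ≡ 144 (mod 209)
141^12 ≡ 191 (mod 209)
141^15 ≡ 56 (mod 209)
141^18 ≡ 58 (mod 209)
141^20 ≡ 45 (mod 209)
141^30 ≡ 1 (mod 209) ✓
Therefore the multiplicative order of 141 modulo 209 is 30.

30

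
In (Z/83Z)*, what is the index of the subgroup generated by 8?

1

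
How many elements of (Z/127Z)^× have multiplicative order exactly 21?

φ(127) = 127 − 1 = 126 = 2 · 3^2 · 7.
Since (Z/127Z)^× is cyclic of order 126, the number of elements of order d is φ(d) when d | 126 and 0 otherwise.
21 = 3 · 7 divides 126, and φ(21) = 12.

12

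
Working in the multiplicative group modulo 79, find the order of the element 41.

By Lagrange's theorem, ord_79(41) divides φ(79) = 79 − 1 = 78 = 2 · 3 · 13.
Divisors of 78: 1, 2, 3, 6, 13, 26, 39, 78.
Test each divisor d:
41^1 ≡ 41 (mod 79)
41^2 ≡ 22 (mod 79)
41^3 ≡ 33 (mod 79)
41^6 ≡ 62 (mod 79)
41^13 ≡ 78 (mod 79)
41^26 ≡ 1 (mod 79) ✓
Therefore the multiplicative order of 41 modulo 79 is 26.

26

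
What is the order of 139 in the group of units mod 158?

78

By Lagrange's theorem, ord_158(139) divides φ(158) = φ(2)·φ(79) = 1·78 = 78 = 2 · 3 · 13.
Divisors of 78: 1, 2, 3, 6, 13, 26, 39, 78.
Check 139^d mod 158 for each divisor in increasing order:
139^1 ≡ 139 (mod 158)
139^2 ≡ 45 (mod 158)
139^3 ≡ 93 (mod 158)
139^6 ≡ 117 (mod 158)
139^13 ≡ 135 (mod 158)
139^26 ≡ 55 (mod 158)
139^39 ≡ 157 (mod 158)
139^78 ≡ 1 (mod 158) ✓
So ord_158(139) = 78.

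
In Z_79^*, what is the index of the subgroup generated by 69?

Since 69 ∈ (Z/79Z)^×, its order divides φ(79) = 79 − 1 = 78 = 2 · 3 · 13.
Divisors of 78: 1, 2, 3, 6, 13, 26, 39, 78.
Compute 69^d (mod 79) for the divisors d until we hit 1:
69^1 ≡ 69 (mod 79)
69^2 ≡ 21 (mod 79)
69^3 ≡ 27 (mod 79)
69^6 ≡ 18 (mod 79)
69^13 ≡ 78 (mod 79)
69^26 ≡ 1 (mod 79) ✓
So ord_79(69) = 26, hence |⟨69⟩| = 26.
[(Z/79Z)^× : ⟨69⟩] = 78/26 = 3.

3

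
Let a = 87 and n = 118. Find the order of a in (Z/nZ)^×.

29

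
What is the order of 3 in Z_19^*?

18

ord(3) | φ(19) = 19 − 1 = 18 = 2 · 3^2.
Divisors of 18: 1, 2, 3, 6, 9, 18.
Test each divisor d:
3^1 ≡ 3
3^2 ≡ 9
3^3 ≡ 8
3^6 ≡ 7
3^9 ≡ 18
3^18 ≡ 1
The smallest such exponent is 18, so the order of 3 is 18.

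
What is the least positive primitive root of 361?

2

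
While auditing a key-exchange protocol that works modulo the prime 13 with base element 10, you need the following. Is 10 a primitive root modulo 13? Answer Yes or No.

φ(13) = 13 − 1 = 12 = 2^2 · 3.
An element g generates (Z/13Z)^× iff g^(12/q) ≢ 1 (mod 13) for each prime q ∈ {2, 3}.
10^6 ≡ 1 (mod 13)  [q = 2: ≡ 1 ✗]
10^4 ≡ 3 (mod 13)  [q = 3: ≢ 1 ✓]
10^6 ≡ 1 shows ord(10) | 6, strictly less than φ(13); not a primitive root.

No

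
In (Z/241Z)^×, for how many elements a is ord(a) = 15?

8

φ(241) = 241 − 1 = 240 = 2^4 · 3 · 5.
Since (Z/241Z)^× is cyclic of order 240, the number of elements of order d is φ(d) when d | 240 and 0 otherwise.
15 = 3 · 5 divides 240, and φ(15) = 8.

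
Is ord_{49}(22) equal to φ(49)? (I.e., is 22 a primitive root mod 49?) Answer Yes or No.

No

φ(49) = φ(7^2) = 7·(7−1) = 42 = 2 · 3 · 7.
It suffices to check that the order of 22 is not a proper divisor of 42: compute 22^(42/q) for q ∈ {2, 3, 7}.
22^21 ≡ 1 (mod 49)  [q = 2: ≡ 1 ✗]
22^14 ≡ 1 (mod 49)  [q = 3: ≡ 1 ✗]
22^6 ≡ 29 (mod 49)  [q = 7: ≢ 1 ✓]
22^21 ≡ 1 shows ord(22) | 21, strictly less than φ(49); not a primitive root.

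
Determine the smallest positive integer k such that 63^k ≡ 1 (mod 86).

42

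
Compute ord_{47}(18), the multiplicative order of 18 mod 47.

The order of 18 must divide φ(47) = 47 − 1 = 46 = 2 · 23.
Divisors of 46: 1, 2, 23, 46.
Compute 18^d (mod 47) for the divisors d until we hit 1:
18^1 ≡ 18 (mod 47)
18^2 ≡ 42 (mod 47)
18^23 ≡ 1 (mod 47) ✓
The smallest such exponent is 23, so the order of 18 is 23.

23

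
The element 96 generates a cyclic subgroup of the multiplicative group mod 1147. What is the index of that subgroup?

6

The order of 96 must divide φ(1147) = φ(31·37) = (31−1)·(37−1) = 30·36 = 1080 = 2^3 · 3^3 · 5.
Divisors of 1080: 1, 2, 3, 4, 5, 6, 8, 9, 10, 12, 15, 18, 20, 24, 27, 30, 36, 40, 45, 54, 60, 72, 90, 108, 120, 135, 180, 216, 270, 360, 540, 1080.
Check 96^d mod 1147 for each divisor in increasing order:
96^1 ≡ 96 (mod 1147)
96^2 ≡ 40 (mod 1147)
96^3 ≡ 399 (mod 1147)
96^4 ≡ 453 (mod 1147)
96^5 ≡ 1049 (mod 1147)
96^6 ≡ 915 (mod 1147)
96^8 ≡ 1043 (mod 1147)
96^9 ≡ 339 (mod 1147)
96^10 ≡ 428 (mod 1147)
96^12 ≡ 1062 (mod 1147)
96^15 ≡ 495 (mod 1147)
96^18 ≡ 221 (mod 1147)
96^20 ≡ 811 (mod 1147)
96^24 ≡ 343 (mod 1147)
96^27 ≡ 364 (mod 1147)
96^30 ≡ 714 (mod 1147)
96^36 ≡ 667 (mod 1147)
96^40 ≡ 490 (mod 1147)
96^45 ≡ 154 (mod 1147)
96^54 ≡ 591 (mod 1147)
96^60 ≡ 528 (mod 1147)
96^72 ≡ 1000 (mod 1147)
96^90 ≡ 776 (mod 1147)
96^108 ≡ 593 (mod 1147)
96^120 ≡ 63 (mod 1147)
96^135 ≡ 216 (mod 1147)
96^180 ≡ 1 (mod 1147) ✓
The order of 96 is 180, so the subgroup it generates has 180 elements.
The index is φ(1147) / ord(96) = 1080 / 180 = 6.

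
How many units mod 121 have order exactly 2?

1

φ(121) = φ(11^2) = 11·(11−1) = 110 = 2 · 5 · 11.
In a cyclic group of order 110, there are φ(d) elements of order d for each divisor d of 110, and zero for non-divisors.
2 | 110, and φ(2) = 2 − 1 = 1.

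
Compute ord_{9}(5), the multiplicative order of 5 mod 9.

The order of 5 must divide φ(9) = φ(3^2) = 3·(3−1) = 6 = 2 · 3.
Divisors of 6: 1, 2, 3, 6.
Evaluate successive powers at the divisors of 6:
5^1 ≡ 5
5^2 ≡ 7
5^3 ≡ 8
5^6 ≡ 1
So ord_9(5) = 6.

6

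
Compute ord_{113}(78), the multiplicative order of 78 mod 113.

16

The order of 78 must divide φ(113) = 113 − 1 = 112 = 2^4 · 7.
Divisors of 112: 1, 2, 4, 7, 8, 14, 16, 28, 56, 112.
Test each divisor d:
78^1 ≡ 78 (mod 113)
78^2 ≡ 95 (mod 113)
78^4 ≡ 98 (mod 113)
78^7 ≡ 42 (mod 113)
78^8 ≡ 112 (mod 113)
78^14 ≡ 69 (mod 113)
78^16 ≡ 1 (mod 113) ✓
Therefore the multiplicative order of 78 modulo 113 is 16.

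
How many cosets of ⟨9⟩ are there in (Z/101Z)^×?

The order of 9 must divide φ(101) = 101 − 1 = 100 = 2^2 · 5^2.
Divisors of 100: 1, 2, 4, 5, 10, 20, 25, 50, 100.
Evaluate successive powers at the divisors of 100:
9^1 ≡ 9 (mod 101)
9^2 ≡ 81 (mod 101)
9^4 ≡ 97 (mod 101)
9^5 ≡ 65 (mod 101)
9^10 ≡ 84 (mod 101)
9^20 ≡ 87 (mod 101)
9^25 ≡ 100 (mod 101)
9^50 ≡ 1 (mod 101) ✓
Thus |⟨9⟩| = ord(9) = 50.
Index = |(Z/101Z)^×| / |⟨9⟩| = 100 / 50 = 2.

2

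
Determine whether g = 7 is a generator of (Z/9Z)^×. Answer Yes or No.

φ(9) = φ(3^2) = 3·(3−1) = 6 = 2 · 3.
7 is a primitive root mod 9 iff 7^(φ(9)/q) ≢ 1 for every prime q | φ(9), i.e. q ∈ {2, 3}.
7^3 ≡ 1 (mod 9)  [q = 2: ≡ 1 ✗]
7^2 ≡ 4 (mod 9)  [q = 3: ≢ 1 ✓]
7^3 ≡ 1 shows ord(7) | 3, strictly less than φ(9); not a primitive root.

No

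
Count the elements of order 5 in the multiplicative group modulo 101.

φ(101) = 101 − 1 = 100 = 2^2 · 5^2.
(Z/101Z)^× is cyclic (|G| = 100); a cyclic group of order m has exactly φ(d) elements of each order d | m, and none otherwise.
5 | 100, and φ(5) = 5 − 1 = 4.

4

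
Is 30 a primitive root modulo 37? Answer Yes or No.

No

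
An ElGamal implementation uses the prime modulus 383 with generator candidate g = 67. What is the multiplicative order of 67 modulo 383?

Since 67 ∈ (Z/383Z)^×, its order divides φ(383) = 383 − 1 = 382 = 2 · 191.
Divisors of 382: 1, 2, 191, 382.
Test each divisor d:
67^1 ≡ 67 (mod 383)
67^2 ≡ 276 (mod 383)
67^191 ≡ 1 (mod 383) ✓
So ord_383(67) = 191.

191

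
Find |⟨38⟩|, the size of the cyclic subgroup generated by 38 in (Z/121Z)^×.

Since 38 ∈ (Z/121Z)^×, its order divides φ(121) = φ(11^2) = 11·(11−1) = 110 = 2 · 5 · 11.
Divisors of 110: 1, 2, 5, 10, 11, 22, 55, 110.
Test each divisor d:
38^1 ≡ 38 (mod 121)
38^2 ≡ 113 (mod 121)
38^5 ≡ 12 (mod 121)
38^10 ≡ 23 (mod 121)
38^11 ≡ 27 (mod 121)
38^22 ≡ 3 (mod 121)
38^55 ≡ 1 (mod 121) ✓
Hence ord(38) = 55.

55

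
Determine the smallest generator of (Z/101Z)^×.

2

φ(101) = 101 − 1 = 100 = 2^2 · 5^2.
g is a primitive root iff g^(100/q) ≢ 1 (mod 101) for each prime q ∈ {2, 5}.
g = 2: 2^50 ≡ 100; 2^20 ≡ 95 — none is 1, so 2 is a primitive root.
So 2 is the smallest generator of (Z/101Z)^×.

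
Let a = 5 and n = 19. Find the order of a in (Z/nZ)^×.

9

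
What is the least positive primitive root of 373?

2

φ(373) = 373 − 1 = 372 = 2^2 · 3 · 31.
Test candidates g = 2, 3, … against the prime factors q ∈ {2, 3, 31} of φ(373): g is a generator iff g^(372/q) ≢ 1 for every such q.
g = 2: 2^186 ≡ 372; 2^124 ≡ 284; 2^12 ≡ 366 — none is 1, so 2 is a primitive root.
So 2 is the smallest generator of (Z/373Z)^×.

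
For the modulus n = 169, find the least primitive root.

2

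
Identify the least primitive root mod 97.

φ(97) = 97 − 1 = 96 = 2^5 · 3.
Test candidates g = 2, 3, … against the prime factors q ∈ {2, 3} of φ(97): g is a generator iff g^(96/q) ≢ 1 for every such q.
g = 2: 2^48 ≡ 1 — hits 1, so not a primitive root.
g = 3: 3^48 ≡ 1 — hits 1, so not a primitive root.
g = 4: 4^48 ≡ 1 — hits 1, so not a primitive root.
g = 5: 5^48 ≡ 96; 5^32 ≡ 35 — none is 1, so 5 is a primitive root.
The smallest primitive root modulo 97 is 5.

5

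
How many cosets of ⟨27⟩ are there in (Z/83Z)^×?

2

Since 27 ∈ (Z/83Z)^×, its order divides φ(83) = 83 − 1 = 82 = 2 · 41.
Divisors of 82: 1, 2, 41, 82.
Check 27^d mod 83 for each divisor in increasing order:
27^1 ≡ 27 (mod 83)
27^2 ≡ 65 (mod 83)
27^41 ≡ 1 (mod 83) ✓
Thus |⟨27⟩| = ord(27) = 41.
[(Z/83Z)^× : ⟨27⟩] = 82/41 = 2.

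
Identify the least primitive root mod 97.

φ(97) = 97 − 1 = 96 = 2^5 · 3.
Test candidates g = 2, 3, … against the prime factors q ∈ {2, 3} of φ(97): g is a generator iff g^(96/q) ≢ 1 for every such q.
g = 2: 2^48 ≡ 1 — hits 1, so not a primitive root.
g = 3: 3^48 ≡ 1 — hits 1, so not a primitive root.
g = 4: 4^48 ≡ 1 — hits 1, so not a primitive root.
g = 5: 5^48 ≡ 96; 5^32 ≡ 35 — none is 1, so 5 is a primitive root.
So 5 is the smallest generator of (Z/97Z)^×.

5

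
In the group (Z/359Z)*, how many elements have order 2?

φ(359) = 359 − 1 = 358 = 2 · 179.
Since (Z/359Z)^× is cyclic of order 358, the number of elements of order d is φ(d) when d | 358 and 0 otherwise.
2 | 358, and φ(2) = 2 − 1 = 1.

1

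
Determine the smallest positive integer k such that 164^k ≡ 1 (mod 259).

The order of 164 must divide φ(259) = φ(7·37) = (7−1)·(37−1) = 6·36 = 216 = 2^3 · 3^3.
Divisors of 216: 1, 2, 3, 4, 6, 8, 9, 12, 18, 24, 27, 36, 54, 72, 108, 216.
Test each divisor d:
164^1 ≡ 164
164^2 ≡ 219
164^3 ≡ 174
164^4 ≡ 46
164^6 ≡ 232
164^8 ≡ 44
164^9 ≡ 223
164^12 ≡ 211
164^18 ≡ 1
Hence ord(164) = 18.

18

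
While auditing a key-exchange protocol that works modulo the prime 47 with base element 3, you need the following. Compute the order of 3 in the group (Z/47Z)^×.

23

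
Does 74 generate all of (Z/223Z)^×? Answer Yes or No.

No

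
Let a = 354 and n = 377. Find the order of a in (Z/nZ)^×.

42

ord(354) | φ(377) = φ(13·29) = (13−1)·(29−1) = 12·28 = 336 = 2^4 · 3 · 7.
Divisors of 336: 1, 2, 3, 4, 6, 7, 8, 12, 14, 16, 21, 24, 28, 42, 48, 56, 84, 112, 168, 336.
Evaluate successive powers at the divisors of 336:
354^1 ≡ 354 (mod 377)
354^2 ≡ 152 (mod 377)
354^3 ≡ 274 (mod 377)
354^4 ≡ 107 (mod 377)
354^6 ≡ 53 (mod 377)
354^7 ≡ 289 (mod 377)
354^8 ≡ 139 (mod 377)
354^12 ≡ 170 (mod 377)
354^14 ≡ 204 (mod 377)
354^16 ≡ 94 (mod 377)
354^21 ≡ 144 (mod 377)
354^24 ≡ 248 (mod 377)
354^28 ≡ 146 (mod 377)
354^42 ≡ 1 (mod 377) ✓
Therefore the multiplicative order of 354 modulo 377 is 42.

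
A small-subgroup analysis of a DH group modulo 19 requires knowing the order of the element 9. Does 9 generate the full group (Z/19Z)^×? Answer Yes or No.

φ(19) = 19 − 1 = 18 = 2 · 3^2.
Test 9^(18/q) mod 19 for each prime factor q of 18:
9^9 ≡ 1 (mod 19)  [q = 2: ≡ 1 ✗]
9^6 ≡ 11 (mod 19)  [q = 3: ≢ 1 ✓]
Since 9^9 ≡ 1, the order of 9 divides 9 < 18, so 9 is not a primitive root.

No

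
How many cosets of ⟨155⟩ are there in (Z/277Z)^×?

The order of 155 must divide φ(277) = 277 − 1 = 276 = 2^2 · 3 · 23.
Divisors of 276: 1, 2, 3, 4, 6, 12, 23, 46, 69, 92, 138, 276.
Compute 155^d (mod 277) for the divisors d until we hit 1:
155^1 ≡ 155 (mod 277)
155^2 ≡ 203 (mod 277)
155^3 ≡ 164 (mod 277)
155^4 ≡ 213 (mod 277)
155^6 ≡ 27 (mod 277)
155^12 ≡ 175 (mod 277)
155^23 ≡ 1 (mod 277) ✓
Thus |⟨155⟩| = ord(155) = 23.
The index is φ(277) / ord(155) = 276 / 23 = 12.

12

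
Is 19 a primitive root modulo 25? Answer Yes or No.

No

φ(25) = φ(5^2) = 5·(5−1) = 20 = 2^2 · 5.
An element g generates (Z/25Z)^× iff g^(20/q) ≢ 1 (mod 25) for each prime q ∈ {2, 5}.
19^10 ≡ 1 (mod 25)  [q = 2: ≡ 1 ✗]
19^4 ≡ 21 (mod 25)  [q = 5: ≢ 1 ✓]
Since 19^10 ≡ 1, the order of 19 divides 10 < 20, so 19 is not a primitive root.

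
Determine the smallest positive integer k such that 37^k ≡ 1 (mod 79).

78

ord(37) | φ(79) = 79 − 1 = 78 = 2 · 3 · 13.
Divisors of 78: 1, 2, 3, 6, 13, 26, 39, 78.
Evaluate successive powers at the divisors of 78:
37^1 ≡ 37
37^2 ≡ 26
37^3 ≡ 14
37^6 ≡ 38
37^13 ≡ 24
37^26 ≡ 23
37^39 ≡ 78
37^78 ≡ 1
So ord_79(37) = 78.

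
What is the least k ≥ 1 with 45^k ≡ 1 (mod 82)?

10

The order of 45 must divide φ(82) = φ(2)·φ(41) = 1·40 = 40 = 2^3 · 5.
Divisors of 40: 1, 2, 4, 5, 8, 10, 20, 40.
Check 45^d mod 82 for each divisor in increasing order:
45^1 ≡ 45 (mod 82)
45^2 ≡ 57 (mod 82)
45^4 ≡ 51 (mod 82)
45^5 ≡ 81 (mod 82)
45^8 ≡ 59 (mod 82)
45^10 ≡ 1 (mod 82) ✓
So ord_82(45) = 10.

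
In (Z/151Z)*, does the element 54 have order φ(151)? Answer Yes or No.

Yes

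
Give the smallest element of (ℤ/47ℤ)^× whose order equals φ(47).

5

φ(47) = 47 − 1 = 46 = 2 · 23.
Test candidates g = 2, 3, … against the prime factors q ∈ {2, 23} of φ(47): g is a generator iff g^(46/q) ≢ 1 for every such q.
g = 2: 2^23 ≡ 1 — hits 1, so not a primitive root.
g = 3: 3^23 ≡ 1 — hits 1, so not a primitive root.
g = 4: 4^23 ≡ 1 — hits 1, so not a primitive root.
g = 5: 5^23 ≡ 46; 5^2 ≡ 25 — none is 1, so 5 is a primitive root.
Hence the least primitive root of 47 is 5.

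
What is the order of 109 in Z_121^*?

22

By Lagrange's theorem, ord_121(109) divides φ(121) = φ(11^2) = 11·(11−1) = 110 = 2 · 5 · 11.
Divisors of 110: 1, 2, 5, 10, 11, 22, 55, 110.
Evaluate successive powers at the divisors of 110:
109^1 ≡ 109 (mod 121)
109^2 ≡ 23 (mod 121)
109^5 ≡ 65 (mod 121)
109^10 ≡ 111 (mod 121)
109^11 ≡ 120 (mod 121)
109^22 ≡ 1 (mod 121) ✓
Hence ord(109) = 22.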